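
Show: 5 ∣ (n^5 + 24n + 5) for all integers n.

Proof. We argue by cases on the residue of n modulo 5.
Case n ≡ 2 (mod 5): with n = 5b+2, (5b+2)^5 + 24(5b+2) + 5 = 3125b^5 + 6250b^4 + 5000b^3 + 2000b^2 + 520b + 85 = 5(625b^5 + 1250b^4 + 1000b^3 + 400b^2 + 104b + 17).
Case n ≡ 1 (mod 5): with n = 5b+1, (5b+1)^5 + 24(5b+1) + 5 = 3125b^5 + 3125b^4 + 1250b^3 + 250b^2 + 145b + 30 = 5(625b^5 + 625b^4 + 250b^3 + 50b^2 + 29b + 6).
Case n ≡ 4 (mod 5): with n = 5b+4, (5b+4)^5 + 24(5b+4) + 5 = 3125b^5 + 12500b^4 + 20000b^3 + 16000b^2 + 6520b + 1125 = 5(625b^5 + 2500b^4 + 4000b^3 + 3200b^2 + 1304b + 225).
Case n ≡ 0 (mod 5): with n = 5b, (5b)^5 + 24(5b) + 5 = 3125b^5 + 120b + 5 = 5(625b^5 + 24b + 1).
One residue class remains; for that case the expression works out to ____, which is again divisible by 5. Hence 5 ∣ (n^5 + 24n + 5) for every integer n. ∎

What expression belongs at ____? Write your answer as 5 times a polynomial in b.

5(625b^5 + 1875b^4 + 2250b^3 + 1350b^2 + 429b + 64)

The residues treated are {2, 1, 4, 0}, so the missing case is n ≡ 3 (mod 5); write n = 5b+3.
Then (5b+3)^5 + 24(5b+3) + 5 = 3125b^5 + 9375b^4 + 11250b^3 + 6750b^2 + 2145b + 320 = 5(625b^5 + 1875b^4 + 2250b^3 + 1350b^2 + 429b + 64).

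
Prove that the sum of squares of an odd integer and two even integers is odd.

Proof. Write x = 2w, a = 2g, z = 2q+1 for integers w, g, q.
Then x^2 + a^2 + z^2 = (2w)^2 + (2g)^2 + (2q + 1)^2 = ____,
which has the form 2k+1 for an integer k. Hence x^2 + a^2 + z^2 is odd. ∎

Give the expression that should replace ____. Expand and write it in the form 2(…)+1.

Expanding: (2w)^2 + (2g)^2 + (2q + 1)^2 = 4g^2 + 4q^2 + 4q + 4w^2 + 1.
Every term except the constant is even, so this is 2(2g^2 + 2q^2 + 2q + 2w^2) + 1,
and 2g^2 + 2q^2 + 2q + 2w^2 ∈ ℤ gives the required form.

2(2g^2 + 2q^2 + 2q + 2w^2) + 1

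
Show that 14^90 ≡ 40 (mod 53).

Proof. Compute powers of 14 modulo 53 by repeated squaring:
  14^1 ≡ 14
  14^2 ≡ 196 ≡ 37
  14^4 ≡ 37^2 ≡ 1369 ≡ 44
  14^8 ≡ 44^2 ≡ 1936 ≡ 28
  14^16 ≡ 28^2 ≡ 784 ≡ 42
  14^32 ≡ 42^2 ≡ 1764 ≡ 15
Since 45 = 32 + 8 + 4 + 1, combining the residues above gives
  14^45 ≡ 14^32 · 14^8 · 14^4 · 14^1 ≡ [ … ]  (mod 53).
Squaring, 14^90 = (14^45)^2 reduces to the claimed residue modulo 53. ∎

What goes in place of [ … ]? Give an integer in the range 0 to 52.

14^32 · 14^8 · 14^4 · 14^1 ≡ 15 · 28 · 44 · 14 = 258720.
258720 mod 53 = 27, so 14^45 ≡ 27 (mod 53).

27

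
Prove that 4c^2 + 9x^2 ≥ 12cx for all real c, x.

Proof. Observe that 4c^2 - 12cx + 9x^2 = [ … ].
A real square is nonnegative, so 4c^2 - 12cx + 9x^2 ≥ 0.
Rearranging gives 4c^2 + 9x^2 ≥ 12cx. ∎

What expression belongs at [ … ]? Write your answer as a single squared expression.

(2c - 3x)^2

4c^2 - 12cx + 9x^2 is a perfect-square trinomial: the outer terms are (2c)^2 and (3x)^2, and the cross term is -2·2c·3x.
So 4c^2 - 12cx + 9x^2 = (2c - 3x)^2 ≥ 0.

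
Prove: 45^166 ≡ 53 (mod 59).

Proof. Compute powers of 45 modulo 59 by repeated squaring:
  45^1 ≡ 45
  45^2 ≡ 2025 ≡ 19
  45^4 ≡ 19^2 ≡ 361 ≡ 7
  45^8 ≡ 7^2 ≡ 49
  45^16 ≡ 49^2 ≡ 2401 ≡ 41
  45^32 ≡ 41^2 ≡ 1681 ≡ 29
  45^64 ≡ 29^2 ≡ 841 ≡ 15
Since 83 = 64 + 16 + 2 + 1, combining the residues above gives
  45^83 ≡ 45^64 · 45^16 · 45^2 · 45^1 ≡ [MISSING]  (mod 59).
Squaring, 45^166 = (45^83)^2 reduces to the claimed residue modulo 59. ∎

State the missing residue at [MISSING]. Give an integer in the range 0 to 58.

17

45^64 · 45^16 · 45^2 · 45^1 ≡ 15 · 41 · 19 · 45 = 525825.
525825 mod 59 = 17, so 45^83 ≡ 17 (mod 59).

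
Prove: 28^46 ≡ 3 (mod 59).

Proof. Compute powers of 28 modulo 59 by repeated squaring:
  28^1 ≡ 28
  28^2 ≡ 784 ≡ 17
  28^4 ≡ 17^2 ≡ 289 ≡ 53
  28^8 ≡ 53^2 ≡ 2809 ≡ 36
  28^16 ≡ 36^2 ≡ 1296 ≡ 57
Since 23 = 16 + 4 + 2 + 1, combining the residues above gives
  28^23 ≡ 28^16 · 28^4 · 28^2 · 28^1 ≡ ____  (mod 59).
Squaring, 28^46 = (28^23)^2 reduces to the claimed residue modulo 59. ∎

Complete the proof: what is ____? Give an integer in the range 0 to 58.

48

Multiply the listed residues: 57 · 53 · 17 · 28 = 3021 → 51357 → 1437996.
Reducing modulo 59: 1437996 = 24372·59 + 48, so 28^23 ≡ 48.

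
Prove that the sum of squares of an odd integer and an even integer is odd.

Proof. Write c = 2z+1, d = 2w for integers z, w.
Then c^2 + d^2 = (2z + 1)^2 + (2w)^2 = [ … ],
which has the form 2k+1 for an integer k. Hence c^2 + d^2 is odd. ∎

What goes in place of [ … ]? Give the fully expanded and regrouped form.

(2z + 1)^2 + (2w)^2 = 4w^2 + 4z^2 + 4z + 1
= 2(2w^2 + 2z^2 + 2z) + 1.
Since 2w^2 + 2z^2 + 2z is an integer, the sum of squares is of the form 2k+1 for an integer k.

2(2w^2 + 2z^2 + 2z) + 1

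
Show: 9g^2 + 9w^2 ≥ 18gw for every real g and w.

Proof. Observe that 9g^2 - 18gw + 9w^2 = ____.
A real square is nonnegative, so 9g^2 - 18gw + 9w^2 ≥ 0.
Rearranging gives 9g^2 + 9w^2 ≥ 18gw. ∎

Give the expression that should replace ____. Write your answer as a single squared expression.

(3g - 3w)^2

The leading and trailing coefficients are 3^2 and 3^2, and 18 = 2·3·3, so the trinomial is (3g - 3w)^2.
Hence 9g^2 - 18gw + 9w^2 ≥ 0.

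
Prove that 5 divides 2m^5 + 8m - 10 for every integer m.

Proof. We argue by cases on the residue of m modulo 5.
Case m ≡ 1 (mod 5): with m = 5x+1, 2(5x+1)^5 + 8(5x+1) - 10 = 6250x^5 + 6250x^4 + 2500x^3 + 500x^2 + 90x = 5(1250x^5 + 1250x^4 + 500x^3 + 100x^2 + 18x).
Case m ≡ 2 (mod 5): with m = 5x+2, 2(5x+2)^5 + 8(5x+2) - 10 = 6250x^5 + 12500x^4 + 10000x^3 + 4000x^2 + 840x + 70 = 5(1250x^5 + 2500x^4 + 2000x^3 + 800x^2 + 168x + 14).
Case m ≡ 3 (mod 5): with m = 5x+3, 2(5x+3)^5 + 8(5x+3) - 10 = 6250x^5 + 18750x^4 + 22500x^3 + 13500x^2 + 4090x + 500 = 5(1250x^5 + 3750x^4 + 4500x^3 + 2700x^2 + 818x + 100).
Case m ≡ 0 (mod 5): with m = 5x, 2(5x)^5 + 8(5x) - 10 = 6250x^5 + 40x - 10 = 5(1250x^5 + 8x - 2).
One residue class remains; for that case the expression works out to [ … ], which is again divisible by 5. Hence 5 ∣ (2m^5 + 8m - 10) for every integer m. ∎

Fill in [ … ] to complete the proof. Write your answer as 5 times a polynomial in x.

5(1250x^5 + 5000x^4 + 8000x^3 + 6400x^2 + 2568x + 414)

Only m ≡ 4 (mod 5) is unaccounted for. Put m = 5x+4:
2(5x+4)^5 + 8(5x+4) - 10 expands to 6250x^5 + 25000x^4 + 40000x^3 + 32000x^2 + 12840x + 2070,
and factoring out 5 leaves 5(1250x^5 + 5000x^4 + 8000x^3 + 6400x^2 + 2568x + 414).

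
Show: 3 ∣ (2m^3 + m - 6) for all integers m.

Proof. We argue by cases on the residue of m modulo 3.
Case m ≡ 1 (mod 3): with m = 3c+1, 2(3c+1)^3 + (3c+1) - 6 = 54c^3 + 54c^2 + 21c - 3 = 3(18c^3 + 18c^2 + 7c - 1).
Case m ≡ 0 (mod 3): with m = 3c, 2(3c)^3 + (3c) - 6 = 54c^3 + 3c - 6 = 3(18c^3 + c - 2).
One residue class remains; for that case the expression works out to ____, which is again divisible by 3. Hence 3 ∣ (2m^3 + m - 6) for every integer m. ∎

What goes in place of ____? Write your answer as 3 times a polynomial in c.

Only m ≡ 2 (mod 3) is unaccounted for. Put m = 3c+2:
2(3c+2)^3 + (3c+2) - 6 expands to 54c^3 + 108c^2 + 75c + 12,
and factoring out 3 leaves 3(18c^3 + 36c^2 + 25c + 4).

3(18c^3 + 36c^2 + 25c + 4)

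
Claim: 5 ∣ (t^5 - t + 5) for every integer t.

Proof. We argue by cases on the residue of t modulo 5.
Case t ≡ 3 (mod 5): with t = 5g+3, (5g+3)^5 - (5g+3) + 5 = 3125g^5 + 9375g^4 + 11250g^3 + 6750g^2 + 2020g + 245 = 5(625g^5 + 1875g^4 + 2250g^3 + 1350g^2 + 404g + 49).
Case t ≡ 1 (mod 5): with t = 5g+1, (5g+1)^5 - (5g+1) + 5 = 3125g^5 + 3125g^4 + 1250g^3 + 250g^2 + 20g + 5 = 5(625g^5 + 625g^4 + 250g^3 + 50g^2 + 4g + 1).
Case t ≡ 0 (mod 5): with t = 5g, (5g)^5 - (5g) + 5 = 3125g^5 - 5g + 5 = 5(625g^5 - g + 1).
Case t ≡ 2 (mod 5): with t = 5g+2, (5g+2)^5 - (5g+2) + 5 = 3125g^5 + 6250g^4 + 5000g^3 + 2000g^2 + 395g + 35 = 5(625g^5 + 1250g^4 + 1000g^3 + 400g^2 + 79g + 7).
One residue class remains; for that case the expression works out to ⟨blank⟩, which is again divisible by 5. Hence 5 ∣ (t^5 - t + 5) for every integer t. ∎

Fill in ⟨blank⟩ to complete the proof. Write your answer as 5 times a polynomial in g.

Only t ≡ 4 (mod 5) is unaccounted for. Put t = 5g+4:
(5g+4)^5 - (5g+4) + 5 expands to 3125g^5 + 12500g^4 + 20000g^3 + 16000g^2 + 6395g + 1025,
and factoring out 5 leaves 5(625g^5 + 2500g^4 + 4000g^3 + 3200g^2 + 1279g + 205).

5(625g^5 + 2500g^4 + 4000g^3 + 3200g^2 + 1279g + 205)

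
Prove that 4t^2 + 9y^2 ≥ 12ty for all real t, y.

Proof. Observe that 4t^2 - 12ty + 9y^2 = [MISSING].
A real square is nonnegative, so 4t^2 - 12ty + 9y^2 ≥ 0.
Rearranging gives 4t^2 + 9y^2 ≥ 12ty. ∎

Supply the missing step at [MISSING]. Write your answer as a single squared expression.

(2t - 3y)^2

The leading and trailing coefficients are 2^2 and 3^2, and 12 = 2·2·3, so the trinomial is (2t - 3y)^2.
Hence 4t^2 - 12ty + 9y^2 ≥ 0.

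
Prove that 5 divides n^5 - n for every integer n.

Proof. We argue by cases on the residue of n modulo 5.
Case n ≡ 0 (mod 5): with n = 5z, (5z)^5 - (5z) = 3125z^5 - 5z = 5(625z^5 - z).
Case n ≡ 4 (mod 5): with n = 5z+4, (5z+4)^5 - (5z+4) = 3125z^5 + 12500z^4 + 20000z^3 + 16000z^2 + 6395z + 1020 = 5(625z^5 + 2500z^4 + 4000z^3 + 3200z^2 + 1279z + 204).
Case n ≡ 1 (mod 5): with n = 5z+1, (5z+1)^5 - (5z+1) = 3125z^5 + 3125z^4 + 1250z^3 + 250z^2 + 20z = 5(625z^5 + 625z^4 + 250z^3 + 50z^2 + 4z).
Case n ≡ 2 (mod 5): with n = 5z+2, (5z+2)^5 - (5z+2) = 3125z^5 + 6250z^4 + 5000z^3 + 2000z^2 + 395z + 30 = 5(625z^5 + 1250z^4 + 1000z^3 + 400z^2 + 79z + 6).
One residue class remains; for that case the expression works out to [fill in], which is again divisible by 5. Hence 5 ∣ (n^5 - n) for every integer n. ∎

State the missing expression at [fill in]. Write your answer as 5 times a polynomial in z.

5(625z^5 + 1875z^4 + 2250z^3 + 1350z^2 + 404z + 48)

Only n ≡ 3 (mod 5) is unaccounted for. Put n = 5z+3:
(5z+3)^5 - (5z+3) expands to 3125z^5 + 9375z^4 + 11250z^3 + 6750z^2 + 2020z + 240,
and factoring out 5 leaves 5(625z^5 + 1875z^4 + 2250z^3 + 1350z^2 + 404z + 48).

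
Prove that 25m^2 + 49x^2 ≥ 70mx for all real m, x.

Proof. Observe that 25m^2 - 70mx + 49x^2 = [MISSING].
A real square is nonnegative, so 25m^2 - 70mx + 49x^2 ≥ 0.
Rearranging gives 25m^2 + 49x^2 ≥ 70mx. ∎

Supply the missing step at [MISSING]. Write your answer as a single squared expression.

25m^2 - 70mx + 49x^2 is a perfect-square trinomial: the outer terms are (5m)^2 and (7x)^2, and the cross term is -2·5m·7x.
So 25m^2 - 70mx + 49x^2 = (5m - 7x)^2 ≥ 0.

(5m - 7x)^2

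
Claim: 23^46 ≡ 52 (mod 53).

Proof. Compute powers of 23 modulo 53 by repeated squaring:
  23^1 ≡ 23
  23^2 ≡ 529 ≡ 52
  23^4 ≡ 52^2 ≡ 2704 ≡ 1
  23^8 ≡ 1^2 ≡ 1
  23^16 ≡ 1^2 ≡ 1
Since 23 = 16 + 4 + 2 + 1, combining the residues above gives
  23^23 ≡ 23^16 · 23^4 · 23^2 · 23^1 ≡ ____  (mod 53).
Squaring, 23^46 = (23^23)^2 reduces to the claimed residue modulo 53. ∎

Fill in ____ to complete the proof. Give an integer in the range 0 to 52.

Multiply the listed residues: 1 · 1 · 52 · 23 = 1 → 52 → 1196.
Reducing modulo 53: 1196 = 22·53 + 30, so 23^23 ≡ 30.

30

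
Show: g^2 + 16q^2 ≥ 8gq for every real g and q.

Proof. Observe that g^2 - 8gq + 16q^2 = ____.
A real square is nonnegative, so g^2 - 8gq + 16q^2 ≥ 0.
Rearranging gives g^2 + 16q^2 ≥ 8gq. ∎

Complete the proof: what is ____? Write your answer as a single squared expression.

(g - 4q)^2

g^2 - 8gq + 16q^2 is a perfect-square trinomial: the outer terms are (g)^2 and (4q)^2, and the cross term is -2·g·4q.
So g^2 - 8gq + 16q^2 = (g - 4q)^2 ≥ 0.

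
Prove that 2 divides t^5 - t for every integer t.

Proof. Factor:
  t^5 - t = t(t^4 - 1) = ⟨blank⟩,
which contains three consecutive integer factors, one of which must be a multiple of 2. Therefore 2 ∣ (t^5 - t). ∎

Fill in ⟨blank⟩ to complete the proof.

t^4 - 1 = (t^2 - 1)(t^2 + 1), and t^2 - 1 = (t-1)(t+1).
So t(t^4 - 1) = (t - 1)t(t + 1)(t^2 + 1).

(t - 1)t(t + 1)(t^2 + 1)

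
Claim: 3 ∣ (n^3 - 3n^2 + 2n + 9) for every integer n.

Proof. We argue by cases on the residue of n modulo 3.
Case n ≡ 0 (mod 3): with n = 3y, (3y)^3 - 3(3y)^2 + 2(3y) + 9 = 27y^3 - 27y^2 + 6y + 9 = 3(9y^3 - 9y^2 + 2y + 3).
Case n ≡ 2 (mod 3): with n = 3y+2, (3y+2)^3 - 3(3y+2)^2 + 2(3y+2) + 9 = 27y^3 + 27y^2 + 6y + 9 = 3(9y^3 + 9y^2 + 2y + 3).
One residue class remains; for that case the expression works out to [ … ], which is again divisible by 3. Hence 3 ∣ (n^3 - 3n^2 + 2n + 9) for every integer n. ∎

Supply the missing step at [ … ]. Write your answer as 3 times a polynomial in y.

Only n ≡ 1 (mod 3) is unaccounted for. Put n = 3y+1:
(3y+1)^3 - 3(3y+1)^2 + 2(3y+1) + 9 expands to 27y^3 - 3y + 9,
and factoring out 3 leaves 3(9y^3 - y + 3).

3(9y^3 - y + 3)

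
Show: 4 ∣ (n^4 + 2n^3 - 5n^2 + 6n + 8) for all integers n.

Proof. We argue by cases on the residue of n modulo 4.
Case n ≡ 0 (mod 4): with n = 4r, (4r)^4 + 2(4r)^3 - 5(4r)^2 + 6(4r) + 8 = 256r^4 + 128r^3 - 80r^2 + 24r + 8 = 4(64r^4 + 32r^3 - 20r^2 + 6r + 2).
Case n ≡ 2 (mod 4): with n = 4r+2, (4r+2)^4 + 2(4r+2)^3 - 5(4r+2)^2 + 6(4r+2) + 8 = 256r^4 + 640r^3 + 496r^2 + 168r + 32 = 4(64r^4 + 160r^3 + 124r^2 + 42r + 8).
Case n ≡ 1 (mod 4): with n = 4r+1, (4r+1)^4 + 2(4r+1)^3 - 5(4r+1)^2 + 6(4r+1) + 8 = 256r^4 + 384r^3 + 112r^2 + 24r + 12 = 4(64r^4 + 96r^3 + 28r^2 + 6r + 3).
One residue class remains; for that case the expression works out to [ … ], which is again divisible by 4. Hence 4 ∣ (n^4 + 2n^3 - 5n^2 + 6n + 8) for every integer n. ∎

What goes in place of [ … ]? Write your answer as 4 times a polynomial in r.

4(64r^4 + 224r^3 + 268r^2 + 138r + 29)

Only n ≡ 3 (mod 4) is unaccounted for. Put n = 4r+3:
(4r+3)^4 + 2(4r+3)^3 - 5(4r+3)^2 + 6(4r+3) + 8 expands to 256r^4 + 896r^3 + 1072r^2 + 552r + 116,
and factoring out 4 leaves 4(64r^4 + 224r^3 + 268r^2 + 138r + 29).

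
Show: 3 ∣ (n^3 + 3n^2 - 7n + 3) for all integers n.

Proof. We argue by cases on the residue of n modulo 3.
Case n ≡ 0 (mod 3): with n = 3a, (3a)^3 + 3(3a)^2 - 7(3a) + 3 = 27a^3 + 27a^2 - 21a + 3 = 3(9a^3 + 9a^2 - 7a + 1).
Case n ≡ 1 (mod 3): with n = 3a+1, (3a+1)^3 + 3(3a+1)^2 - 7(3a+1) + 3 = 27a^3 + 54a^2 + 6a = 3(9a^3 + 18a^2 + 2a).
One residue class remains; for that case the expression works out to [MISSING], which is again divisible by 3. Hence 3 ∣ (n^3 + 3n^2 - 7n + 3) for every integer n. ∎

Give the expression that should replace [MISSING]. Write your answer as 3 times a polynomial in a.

3(9a^3 + 27a^2 + 17a + 3)

The residues treated are {0, 1}, so the missing case is n ≡ 2 (mod 3); write n = 3a+2.
Then (3a+2)^3 + 3(3a+2)^2 - 7(3a+2) + 3 = 27a^3 + 81a^2 + 51a + 9 = 3(9a^3 + 27a^2 + 17a + 3).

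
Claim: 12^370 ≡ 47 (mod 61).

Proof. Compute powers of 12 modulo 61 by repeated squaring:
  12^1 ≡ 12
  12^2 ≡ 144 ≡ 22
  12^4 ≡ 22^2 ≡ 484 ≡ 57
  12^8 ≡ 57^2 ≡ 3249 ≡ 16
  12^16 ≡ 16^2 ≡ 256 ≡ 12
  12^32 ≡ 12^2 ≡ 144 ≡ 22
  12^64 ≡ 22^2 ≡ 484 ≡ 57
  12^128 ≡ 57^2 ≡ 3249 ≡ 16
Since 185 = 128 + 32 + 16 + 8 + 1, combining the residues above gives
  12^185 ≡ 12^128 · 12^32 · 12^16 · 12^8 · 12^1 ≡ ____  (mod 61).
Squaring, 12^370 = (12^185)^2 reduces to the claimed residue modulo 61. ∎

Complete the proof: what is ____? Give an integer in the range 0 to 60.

13

12^128 · 12^32 · 12^16 · 12^8 · 12^1 ≡ 16 · 22 · 12 · 16 · 12 = 811008.
811008 mod 61 = 13, so 12^185 ≡ 13 (mod 61).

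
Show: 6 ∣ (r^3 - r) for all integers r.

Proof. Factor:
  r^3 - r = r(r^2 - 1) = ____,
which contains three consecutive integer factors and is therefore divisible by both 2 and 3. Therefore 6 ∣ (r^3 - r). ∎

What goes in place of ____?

(r - 1)r(r + 1)

r(r^2 - 1) = r(r - 1)(r + 1) = (r - 1)r(r + 1).
These three factors are consecutive integers, so their product is divisible by 6.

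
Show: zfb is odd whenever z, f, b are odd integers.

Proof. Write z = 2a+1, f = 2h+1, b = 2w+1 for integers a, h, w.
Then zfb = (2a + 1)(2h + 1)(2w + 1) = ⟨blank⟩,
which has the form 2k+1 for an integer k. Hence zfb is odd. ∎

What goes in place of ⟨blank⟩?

Expanding: (2a + 1)(2h + 1)(2w + 1) = 8ahw + 4ah + 4aw + 2a + 4hw + 2h + 2w + 1.
Every term except the constant is even, so this is 2(4ahw + 2ah + 2aw + a + 2hw + h + w) + 1,
and 4ahw + 2ah + 2aw + a + 2hw + h + w ∈ ℤ gives the required form.

2(4ahw + 2ah + 2aw + a + 2hw + h + w) + 1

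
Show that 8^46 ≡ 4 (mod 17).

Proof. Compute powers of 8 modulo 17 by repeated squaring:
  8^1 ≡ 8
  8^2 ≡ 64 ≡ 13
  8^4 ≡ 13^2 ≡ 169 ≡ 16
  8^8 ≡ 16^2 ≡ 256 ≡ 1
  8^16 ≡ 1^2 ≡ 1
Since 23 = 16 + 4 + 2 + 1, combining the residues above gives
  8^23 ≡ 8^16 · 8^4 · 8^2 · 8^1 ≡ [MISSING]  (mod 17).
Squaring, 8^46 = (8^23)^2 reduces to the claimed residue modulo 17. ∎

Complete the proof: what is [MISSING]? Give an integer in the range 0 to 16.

15

8^16 · 8^4 · 8^2 · 8^1 ≡ 1 · 16 · 13 · 8 = 1664.
1664 mod 17 = 15, so 8^23 ≡ 15 (mod 17).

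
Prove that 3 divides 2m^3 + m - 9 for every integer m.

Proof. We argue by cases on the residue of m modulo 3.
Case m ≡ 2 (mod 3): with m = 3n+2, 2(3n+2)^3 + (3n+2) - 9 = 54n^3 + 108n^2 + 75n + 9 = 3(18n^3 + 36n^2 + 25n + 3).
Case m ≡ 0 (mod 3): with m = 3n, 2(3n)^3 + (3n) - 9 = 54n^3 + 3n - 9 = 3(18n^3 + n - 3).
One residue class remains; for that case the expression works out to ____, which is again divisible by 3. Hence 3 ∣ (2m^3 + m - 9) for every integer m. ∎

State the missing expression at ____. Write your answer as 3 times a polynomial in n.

3(18n^3 + 18n^2 + 7n - 2)

The residues treated are {2, 0}, so the missing case is m ≡ 1 (mod 3); write m = 3n+1.
Then 2(3n+1)^3 + (3n+1) - 9 = 54n^3 + 54n^2 + 21n - 6 = 3(18n^3 + 18n^2 + 7n - 2).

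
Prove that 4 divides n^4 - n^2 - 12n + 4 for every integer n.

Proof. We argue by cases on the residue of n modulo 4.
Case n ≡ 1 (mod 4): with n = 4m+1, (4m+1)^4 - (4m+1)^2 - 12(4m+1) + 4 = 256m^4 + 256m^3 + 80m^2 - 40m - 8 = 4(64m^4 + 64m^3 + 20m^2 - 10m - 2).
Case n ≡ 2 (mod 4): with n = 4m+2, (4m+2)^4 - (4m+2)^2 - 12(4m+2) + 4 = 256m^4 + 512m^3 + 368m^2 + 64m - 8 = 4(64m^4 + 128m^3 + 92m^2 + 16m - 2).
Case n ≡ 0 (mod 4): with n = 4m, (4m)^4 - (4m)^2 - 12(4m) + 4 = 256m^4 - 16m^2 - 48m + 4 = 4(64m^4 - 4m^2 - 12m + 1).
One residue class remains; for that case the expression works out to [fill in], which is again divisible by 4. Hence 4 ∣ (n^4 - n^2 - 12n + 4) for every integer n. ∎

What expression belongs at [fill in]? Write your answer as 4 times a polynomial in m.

Only n ≡ 3 (mod 4) is unaccounted for. Put n = 4m+3:
(4m+3)^4 - (4m+3)^2 - 12(4m+3) + 4 expands to 256m^4 + 768m^3 + 848m^2 + 360m + 40,
and factoring out 4 leaves 4(64m^4 + 192m^3 + 212m^2 + 90m + 10).

4(64m^4 + 192m^3 + 212m^2 + 90m + 10)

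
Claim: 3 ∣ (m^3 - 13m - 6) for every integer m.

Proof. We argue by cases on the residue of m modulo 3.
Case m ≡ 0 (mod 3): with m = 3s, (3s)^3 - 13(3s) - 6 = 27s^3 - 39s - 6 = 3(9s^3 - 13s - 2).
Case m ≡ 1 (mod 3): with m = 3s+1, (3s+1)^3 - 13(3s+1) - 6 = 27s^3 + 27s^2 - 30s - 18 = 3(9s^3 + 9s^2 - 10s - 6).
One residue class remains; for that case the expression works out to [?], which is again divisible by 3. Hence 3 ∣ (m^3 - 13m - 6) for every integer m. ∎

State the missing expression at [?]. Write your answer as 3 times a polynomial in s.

3(9s^3 + 18s^2 - s - 8)

Only m ≡ 2 (mod 3) is unaccounted for. Put m = 3s+2:
(3s+2)^3 - 13(3s+2) - 6 expands to 27s^3 + 54s^2 - 3s - 24,
and factoring out 3 leaves 3(9s^3 + 18s^2 - s - 8).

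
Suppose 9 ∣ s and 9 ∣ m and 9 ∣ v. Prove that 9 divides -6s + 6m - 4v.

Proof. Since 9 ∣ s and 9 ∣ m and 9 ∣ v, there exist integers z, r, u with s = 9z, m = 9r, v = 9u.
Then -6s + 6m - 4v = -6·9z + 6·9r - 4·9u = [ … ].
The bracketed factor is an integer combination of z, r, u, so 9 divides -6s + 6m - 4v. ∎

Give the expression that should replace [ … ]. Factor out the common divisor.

9(6r - 4u - 6z)

Pull the common 9 out of every term: -6·9z + 6·9r - 4·9u = 9(6r - 4u - 6z).
6r - 4u - 6z is an integer, which exhibits the divisibility.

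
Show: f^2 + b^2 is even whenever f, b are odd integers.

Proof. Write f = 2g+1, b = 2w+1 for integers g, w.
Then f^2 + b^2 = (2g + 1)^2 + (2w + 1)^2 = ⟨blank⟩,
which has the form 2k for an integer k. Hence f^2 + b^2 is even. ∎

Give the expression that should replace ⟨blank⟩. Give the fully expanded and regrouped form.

2(2g^2 + 2g + 2w^2 + 2w + 1)

(2g + 1)^2 + (2w + 1)^2 = 4g^2 + 4g + 4w^2 + 4w + 2
= 2(2g^2 + 2g + 2w^2 + 2w + 1).
Since 2g^2 + 2g + 2w^2 + 2w + 1 is an integer, the sum of squares is of the form 2k for an integer k.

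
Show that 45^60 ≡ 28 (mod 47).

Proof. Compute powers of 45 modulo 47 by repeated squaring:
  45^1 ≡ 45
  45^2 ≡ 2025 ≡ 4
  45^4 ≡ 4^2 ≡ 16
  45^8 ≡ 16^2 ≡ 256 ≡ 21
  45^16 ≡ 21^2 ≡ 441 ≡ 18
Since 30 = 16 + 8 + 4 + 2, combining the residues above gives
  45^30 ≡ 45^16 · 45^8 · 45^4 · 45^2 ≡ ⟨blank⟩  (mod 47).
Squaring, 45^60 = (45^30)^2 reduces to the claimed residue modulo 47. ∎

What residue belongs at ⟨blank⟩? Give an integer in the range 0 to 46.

Multiply the listed residues: 18 · 21 · 16 · 4 = 378 → 6048 → 24192.
Reducing modulo 47: 24192 = 514·47 + 34, so 45^30 ≡ 34.

34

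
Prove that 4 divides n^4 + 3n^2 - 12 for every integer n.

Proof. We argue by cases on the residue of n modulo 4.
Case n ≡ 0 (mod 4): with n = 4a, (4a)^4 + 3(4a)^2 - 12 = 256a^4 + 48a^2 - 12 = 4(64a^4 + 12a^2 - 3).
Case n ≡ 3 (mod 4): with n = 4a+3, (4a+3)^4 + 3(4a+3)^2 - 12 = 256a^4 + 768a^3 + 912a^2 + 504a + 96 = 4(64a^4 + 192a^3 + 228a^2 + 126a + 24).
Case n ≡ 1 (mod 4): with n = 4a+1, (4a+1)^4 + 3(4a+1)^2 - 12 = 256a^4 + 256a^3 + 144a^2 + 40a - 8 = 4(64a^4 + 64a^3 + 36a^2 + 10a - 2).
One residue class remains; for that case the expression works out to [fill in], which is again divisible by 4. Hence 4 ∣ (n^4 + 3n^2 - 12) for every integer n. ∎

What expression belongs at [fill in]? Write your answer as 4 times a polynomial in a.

4(64a^4 + 128a^3 + 108a^2 + 44a + 4)

The residues treated are {0, 3, 1}, so the missing case is n ≡ 2 (mod 4); write n = 4a+2.
Then (4a+2)^4 + 3(4a+2)^2 - 12 = 256a^4 + 512a^3 + 432a^2 + 176a + 16 = 4(64a^4 + 128a^3 + 108a^2 + 44a + 4).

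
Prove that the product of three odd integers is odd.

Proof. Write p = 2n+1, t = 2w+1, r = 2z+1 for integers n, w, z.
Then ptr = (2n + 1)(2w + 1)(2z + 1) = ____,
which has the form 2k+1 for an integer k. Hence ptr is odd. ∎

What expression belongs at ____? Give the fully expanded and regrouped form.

2(4nwz + 2nw + 2nz + n + 2wz + w + z) + 1

(2n + 1)(2w + 1)(2z + 1) = 8nwz + 4nw + 4nz + 2n + 4wz + 2w + 2z + 1
= 2(4nwz + 2nw + 2nz + n + 2wz + w + z) + 1.
Since 4nwz + 2nw + 2nz + n + 2wz + w + z is an integer, the product is of the form 2k+1 for an integer k.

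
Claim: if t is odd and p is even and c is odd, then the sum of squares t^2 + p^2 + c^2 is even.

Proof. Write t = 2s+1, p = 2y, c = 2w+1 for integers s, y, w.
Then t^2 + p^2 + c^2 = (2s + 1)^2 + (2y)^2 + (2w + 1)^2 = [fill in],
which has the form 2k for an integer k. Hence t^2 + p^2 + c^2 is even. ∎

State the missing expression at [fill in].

Expanding: (2s + 1)^2 + (2y)^2 + (2w + 1)^2 = 4s^2 + 4s + 4w^2 + 4w + 4y^2 + 2.
Every term is even; pulling out the factor of 2 gives 2(2s^2 + 2s + 2w^2 + 2w + 2y^2 + 1).

2(2s^2 + 2s + 2w^2 + 2w + 2y^2 + 1)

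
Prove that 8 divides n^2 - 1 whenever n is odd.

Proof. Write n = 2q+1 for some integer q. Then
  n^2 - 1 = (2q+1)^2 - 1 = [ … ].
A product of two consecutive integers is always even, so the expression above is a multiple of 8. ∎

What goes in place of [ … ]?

4q(q + 1)

(2q+1)^2 - 1 = 4q^2 + 4q + 1 - 1 = 4q^2 + 4q = 4q(q+1).
Since q and q+1 are consecutive, q(q+1) is even, and 4·(even) is a multiple of 8.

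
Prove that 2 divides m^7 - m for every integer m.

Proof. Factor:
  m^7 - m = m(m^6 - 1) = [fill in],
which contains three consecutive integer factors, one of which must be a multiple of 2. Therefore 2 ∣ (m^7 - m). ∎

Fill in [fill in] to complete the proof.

m^6 - 1 = (m^2 - 1)(m^4 + m^2 + 1), and m^2 - 1 = (m-1)(m+1).
So m(m^6 - 1) = (m - 1)m(m + 1)(m^4 + m^2 + 1).

(m - 1)m(m + 1)(m^4 + m^2 + 1)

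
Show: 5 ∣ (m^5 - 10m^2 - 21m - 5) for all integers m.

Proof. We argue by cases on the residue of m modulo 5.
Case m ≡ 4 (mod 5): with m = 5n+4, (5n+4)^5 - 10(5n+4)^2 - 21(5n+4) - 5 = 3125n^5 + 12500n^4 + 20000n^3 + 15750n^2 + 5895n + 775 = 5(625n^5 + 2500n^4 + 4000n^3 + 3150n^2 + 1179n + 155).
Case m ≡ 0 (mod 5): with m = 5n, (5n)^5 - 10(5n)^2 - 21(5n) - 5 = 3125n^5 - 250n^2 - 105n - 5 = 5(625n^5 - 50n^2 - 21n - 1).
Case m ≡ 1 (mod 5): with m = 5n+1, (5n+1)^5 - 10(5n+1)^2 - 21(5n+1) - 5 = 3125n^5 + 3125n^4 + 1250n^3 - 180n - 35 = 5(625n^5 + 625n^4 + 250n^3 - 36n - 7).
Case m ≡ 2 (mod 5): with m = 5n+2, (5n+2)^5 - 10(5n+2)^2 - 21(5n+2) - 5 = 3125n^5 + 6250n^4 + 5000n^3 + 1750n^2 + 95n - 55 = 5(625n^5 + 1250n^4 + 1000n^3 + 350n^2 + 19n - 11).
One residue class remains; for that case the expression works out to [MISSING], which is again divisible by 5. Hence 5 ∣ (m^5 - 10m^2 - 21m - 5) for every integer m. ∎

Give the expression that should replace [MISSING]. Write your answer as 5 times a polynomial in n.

Only m ≡ 3 (mod 5) is unaccounted for. Put m = 5n+3:
(5n+3)^5 - 10(5n+3)^2 - 21(5n+3) - 5 expands to 3125n^5 + 9375n^4 + 11250n^3 + 6500n^2 + 1620n + 85,
and factoring out 5 leaves 5(625n^5 + 1875n^4 + 2250n^3 + 1300n^2 + 324n + 17).

5(625n^5 + 1875n^4 + 2250n^3 + 1300n^2 + 324n + 17)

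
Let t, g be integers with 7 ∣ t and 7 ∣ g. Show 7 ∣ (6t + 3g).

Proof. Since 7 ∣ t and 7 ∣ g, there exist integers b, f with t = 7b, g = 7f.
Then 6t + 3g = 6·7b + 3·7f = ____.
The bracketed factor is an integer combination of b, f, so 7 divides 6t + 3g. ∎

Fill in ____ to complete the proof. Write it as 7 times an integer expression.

Each term has a factor of 7: 6·7b + 3·7f = 7·(6b + 3f).
Since 6b + 3f is an integer, 7 ∣ (6t + 3g).

7(6b + 3f)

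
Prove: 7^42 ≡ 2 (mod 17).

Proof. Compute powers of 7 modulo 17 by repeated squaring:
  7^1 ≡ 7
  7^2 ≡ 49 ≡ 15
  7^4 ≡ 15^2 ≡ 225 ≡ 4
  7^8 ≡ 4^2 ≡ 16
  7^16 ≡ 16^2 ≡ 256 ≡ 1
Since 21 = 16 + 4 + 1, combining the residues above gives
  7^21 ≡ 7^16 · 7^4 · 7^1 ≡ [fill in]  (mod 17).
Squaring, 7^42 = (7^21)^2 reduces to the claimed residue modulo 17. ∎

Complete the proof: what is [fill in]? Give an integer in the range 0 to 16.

11

7^16 · 7^4 · 7^1 ≡ 1 · 4 · 7 = 28.
28 mod 17 = 11, so 7^21 ≡ 11 (mod 17).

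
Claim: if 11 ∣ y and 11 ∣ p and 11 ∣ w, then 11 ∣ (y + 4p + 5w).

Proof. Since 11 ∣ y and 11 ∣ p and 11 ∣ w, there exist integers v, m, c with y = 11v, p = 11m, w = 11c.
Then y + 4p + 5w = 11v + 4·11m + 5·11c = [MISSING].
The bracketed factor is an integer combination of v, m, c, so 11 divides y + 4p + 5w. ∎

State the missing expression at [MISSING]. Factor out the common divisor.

Pull the common 11 out of every term: 11v + 4·11m + 5·11c = 11(5c + 4m + v).
5c + 4m + v is an integer, which exhibits the divisibility.

11(5c + 4m + v)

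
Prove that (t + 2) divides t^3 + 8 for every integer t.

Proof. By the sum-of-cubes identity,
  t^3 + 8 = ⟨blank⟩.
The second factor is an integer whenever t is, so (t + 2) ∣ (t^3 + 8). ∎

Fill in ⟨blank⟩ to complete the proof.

Polynomial division of t^3 + 8 by t + 2 leaves remainder 0 and quotient t^2 - 2t + 4.
Hence t^3 + 8 = (t + 2)(t^2 - 2t + 4).

(t + 2)(t^2 - 2t + 4)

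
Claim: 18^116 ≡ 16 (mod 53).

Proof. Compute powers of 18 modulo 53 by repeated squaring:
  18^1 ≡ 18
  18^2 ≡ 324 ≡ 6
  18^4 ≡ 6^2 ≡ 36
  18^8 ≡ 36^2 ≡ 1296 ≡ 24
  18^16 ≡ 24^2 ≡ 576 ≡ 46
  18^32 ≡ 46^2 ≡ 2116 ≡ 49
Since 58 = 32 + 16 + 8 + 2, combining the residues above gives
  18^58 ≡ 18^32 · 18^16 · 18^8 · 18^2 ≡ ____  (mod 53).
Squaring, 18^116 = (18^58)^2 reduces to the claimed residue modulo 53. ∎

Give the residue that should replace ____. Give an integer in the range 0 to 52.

4

18^32 · 18^16 · 18^8 · 18^2 ≡ 49 · 46 · 24 · 6 = 324576.
324576 mod 53 = 4, so 18^58 ≡ 4 (mod 53).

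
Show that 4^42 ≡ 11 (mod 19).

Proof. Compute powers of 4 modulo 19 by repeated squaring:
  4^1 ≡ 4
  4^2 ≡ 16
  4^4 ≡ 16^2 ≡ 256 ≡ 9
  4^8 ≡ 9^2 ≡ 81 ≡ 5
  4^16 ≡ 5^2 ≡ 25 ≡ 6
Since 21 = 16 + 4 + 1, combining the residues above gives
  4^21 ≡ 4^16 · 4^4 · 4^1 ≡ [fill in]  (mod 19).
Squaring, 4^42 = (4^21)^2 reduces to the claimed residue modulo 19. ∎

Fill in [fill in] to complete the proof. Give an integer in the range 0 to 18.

7

Multiply the listed residues: 6 · 9 · 4 = 54 → 216.
Reducing modulo 19: 216 = 11·19 + 7, so 4^21 ≡ 7.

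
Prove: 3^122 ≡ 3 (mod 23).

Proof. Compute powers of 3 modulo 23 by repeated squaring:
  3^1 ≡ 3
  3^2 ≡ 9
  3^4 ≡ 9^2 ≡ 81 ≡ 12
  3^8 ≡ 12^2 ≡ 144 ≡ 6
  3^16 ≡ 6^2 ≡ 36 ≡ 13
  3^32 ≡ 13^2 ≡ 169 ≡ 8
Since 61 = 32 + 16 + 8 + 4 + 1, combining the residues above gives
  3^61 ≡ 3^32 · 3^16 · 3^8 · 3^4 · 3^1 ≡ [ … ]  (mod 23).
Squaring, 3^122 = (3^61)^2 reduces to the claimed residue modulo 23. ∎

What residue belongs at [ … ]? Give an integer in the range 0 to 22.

Multiply the listed residues: 8 · 13 · 6 · 12 · 3 = 104 → 624 → 7488 → 22464.
Reducing modulo 23: 22464 = 976·23 + 16, so 3^61 ≡ 16.

16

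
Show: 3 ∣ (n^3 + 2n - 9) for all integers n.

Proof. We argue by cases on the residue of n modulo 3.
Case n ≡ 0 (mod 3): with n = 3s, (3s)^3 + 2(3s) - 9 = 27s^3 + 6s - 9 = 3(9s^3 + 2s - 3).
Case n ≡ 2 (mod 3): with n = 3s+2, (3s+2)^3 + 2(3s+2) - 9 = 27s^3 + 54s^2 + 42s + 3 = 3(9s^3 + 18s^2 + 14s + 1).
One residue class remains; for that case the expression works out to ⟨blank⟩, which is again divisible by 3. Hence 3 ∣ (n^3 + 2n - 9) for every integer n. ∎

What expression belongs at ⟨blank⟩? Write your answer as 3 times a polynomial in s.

The residues treated are {0, 2}, so the missing case is n ≡ 1 (mod 3); write n = 3s+1.
Then (3s+1)^3 + 2(3s+1) - 9 = 27s^3 + 27s^2 + 15s - 6 = 3(9s^3 + 9s^2 + 5s - 2).

3(9s^3 + 9s^2 + 5s - 2)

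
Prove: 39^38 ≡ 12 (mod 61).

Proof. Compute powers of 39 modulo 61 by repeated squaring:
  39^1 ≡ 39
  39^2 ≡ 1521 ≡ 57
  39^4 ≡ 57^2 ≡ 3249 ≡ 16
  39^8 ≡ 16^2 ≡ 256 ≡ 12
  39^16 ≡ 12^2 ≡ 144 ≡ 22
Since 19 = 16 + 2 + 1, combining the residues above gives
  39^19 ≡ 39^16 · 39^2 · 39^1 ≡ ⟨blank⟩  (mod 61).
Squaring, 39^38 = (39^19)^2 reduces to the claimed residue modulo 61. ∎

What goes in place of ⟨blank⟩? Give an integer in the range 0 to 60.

45

39^16 · 39^2 · 39^1 ≡ 22 · 57 · 39 = 48906.
48906 mod 61 = 45, so 39^19 ≡ 45 (mod 61).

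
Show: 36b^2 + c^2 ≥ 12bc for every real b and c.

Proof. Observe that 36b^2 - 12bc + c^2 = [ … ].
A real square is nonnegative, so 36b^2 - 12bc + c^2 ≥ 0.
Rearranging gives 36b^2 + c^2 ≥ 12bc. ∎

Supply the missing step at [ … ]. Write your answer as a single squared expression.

36b^2 - 12bc + c^2 is a perfect-square trinomial: the outer terms are (6b)^2 and (c)^2, and the cross term is -2·6b·c.
So 36b^2 - 12bc + c^2 = (6b - c)^2 ≥ 0.

(6b - c)^2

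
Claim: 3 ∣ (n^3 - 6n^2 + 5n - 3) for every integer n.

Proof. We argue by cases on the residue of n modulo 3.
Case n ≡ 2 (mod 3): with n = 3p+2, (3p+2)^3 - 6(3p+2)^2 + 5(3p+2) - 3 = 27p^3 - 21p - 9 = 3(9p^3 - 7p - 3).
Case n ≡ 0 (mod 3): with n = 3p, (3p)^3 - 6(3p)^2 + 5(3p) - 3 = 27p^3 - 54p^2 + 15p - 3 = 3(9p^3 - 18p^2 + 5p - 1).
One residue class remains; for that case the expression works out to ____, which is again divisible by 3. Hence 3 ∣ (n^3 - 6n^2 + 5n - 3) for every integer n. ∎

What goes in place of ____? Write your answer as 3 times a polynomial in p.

The residues treated are {2, 0}, so the missing case is n ≡ 1 (mod 3); write n = 3p+1.
Then (3p+1)^3 - 6(3p+1)^2 + 5(3p+1) - 3 = 27p^3 - 27p^2 - 12p - 3 = 3(9p^3 - 9p^2 - 4p - 1).

3(9p^3 - 9p^2 - 4p - 1)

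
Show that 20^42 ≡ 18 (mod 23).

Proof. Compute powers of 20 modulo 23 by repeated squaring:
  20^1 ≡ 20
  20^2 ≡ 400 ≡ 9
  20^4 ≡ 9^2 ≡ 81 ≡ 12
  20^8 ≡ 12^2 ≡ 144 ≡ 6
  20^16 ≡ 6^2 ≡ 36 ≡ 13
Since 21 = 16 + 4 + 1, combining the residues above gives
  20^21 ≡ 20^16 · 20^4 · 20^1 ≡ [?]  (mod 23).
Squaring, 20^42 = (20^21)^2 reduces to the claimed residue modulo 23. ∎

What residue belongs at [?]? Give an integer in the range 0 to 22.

15

Multiply the listed residues: 13 · 12 · 20 = 156 → 3120.
Reducing modulo 23: 3120 = 135·23 + 15, so 20^21 ≡ 15.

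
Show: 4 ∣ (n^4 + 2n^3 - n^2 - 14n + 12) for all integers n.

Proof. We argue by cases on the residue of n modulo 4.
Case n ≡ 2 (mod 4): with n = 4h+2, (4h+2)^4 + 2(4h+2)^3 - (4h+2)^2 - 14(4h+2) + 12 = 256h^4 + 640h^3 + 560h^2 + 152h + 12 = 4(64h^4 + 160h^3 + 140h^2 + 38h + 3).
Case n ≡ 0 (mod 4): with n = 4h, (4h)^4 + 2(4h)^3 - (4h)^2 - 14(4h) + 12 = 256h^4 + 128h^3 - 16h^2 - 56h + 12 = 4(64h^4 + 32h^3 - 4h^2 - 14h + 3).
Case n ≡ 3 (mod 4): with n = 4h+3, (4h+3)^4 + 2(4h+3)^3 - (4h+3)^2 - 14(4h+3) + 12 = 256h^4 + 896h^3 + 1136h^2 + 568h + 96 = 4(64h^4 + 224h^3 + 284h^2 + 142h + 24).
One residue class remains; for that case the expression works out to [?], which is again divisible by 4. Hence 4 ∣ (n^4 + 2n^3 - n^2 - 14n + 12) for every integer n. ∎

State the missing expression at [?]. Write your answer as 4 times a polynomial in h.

4(64h^4 + 96h^3 + 44h^2 - 6h)

The residues treated are {2, 0, 3}, so the missing case is n ≡ 1 (mod 4); write n = 4h+1.
Then (4h+1)^4 + 2(4h+1)^3 - (4h+1)^2 - 14(4h+1) + 12 = 256h^4 + 384h^3 + 176h^2 - 24h = 4(64h^4 + 96h^3 + 44h^2 - 6h).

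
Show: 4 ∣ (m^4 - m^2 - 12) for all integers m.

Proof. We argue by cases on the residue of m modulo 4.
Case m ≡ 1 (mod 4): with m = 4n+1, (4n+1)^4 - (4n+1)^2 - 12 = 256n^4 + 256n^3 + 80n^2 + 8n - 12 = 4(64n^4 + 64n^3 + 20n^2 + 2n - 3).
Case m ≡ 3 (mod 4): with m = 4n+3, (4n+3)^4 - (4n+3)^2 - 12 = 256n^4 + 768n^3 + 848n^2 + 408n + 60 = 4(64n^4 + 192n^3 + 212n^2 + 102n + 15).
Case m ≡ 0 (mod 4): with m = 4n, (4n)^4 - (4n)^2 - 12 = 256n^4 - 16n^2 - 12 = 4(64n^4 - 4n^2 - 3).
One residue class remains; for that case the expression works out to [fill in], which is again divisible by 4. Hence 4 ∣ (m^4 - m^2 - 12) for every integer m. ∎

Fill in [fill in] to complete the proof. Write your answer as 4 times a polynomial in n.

The residues treated are {1, 3, 0}, so the missing case is m ≡ 2 (mod 4); write m = 4n+2.
Then (4n+2)^4 - (4n+2)^2 - 12 = 256n^4 + 512n^3 + 368n^2 + 112n = 4(64n^4 + 128n^3 + 92n^2 + 28n).

4(64n^4 + 128n^3 + 92n^2 + 28n)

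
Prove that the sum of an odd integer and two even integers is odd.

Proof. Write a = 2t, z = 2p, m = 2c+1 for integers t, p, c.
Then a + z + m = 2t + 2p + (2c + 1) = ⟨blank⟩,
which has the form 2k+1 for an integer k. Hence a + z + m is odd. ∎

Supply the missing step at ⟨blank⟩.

2(c + p + t) + 1

2t + 2p + (2c + 1) = 2c + 2p + 2t + 1
= 2(c + p + t) + 1.
Since c + p + t is an integer, the sum is of the form 2k+1 for an integer k.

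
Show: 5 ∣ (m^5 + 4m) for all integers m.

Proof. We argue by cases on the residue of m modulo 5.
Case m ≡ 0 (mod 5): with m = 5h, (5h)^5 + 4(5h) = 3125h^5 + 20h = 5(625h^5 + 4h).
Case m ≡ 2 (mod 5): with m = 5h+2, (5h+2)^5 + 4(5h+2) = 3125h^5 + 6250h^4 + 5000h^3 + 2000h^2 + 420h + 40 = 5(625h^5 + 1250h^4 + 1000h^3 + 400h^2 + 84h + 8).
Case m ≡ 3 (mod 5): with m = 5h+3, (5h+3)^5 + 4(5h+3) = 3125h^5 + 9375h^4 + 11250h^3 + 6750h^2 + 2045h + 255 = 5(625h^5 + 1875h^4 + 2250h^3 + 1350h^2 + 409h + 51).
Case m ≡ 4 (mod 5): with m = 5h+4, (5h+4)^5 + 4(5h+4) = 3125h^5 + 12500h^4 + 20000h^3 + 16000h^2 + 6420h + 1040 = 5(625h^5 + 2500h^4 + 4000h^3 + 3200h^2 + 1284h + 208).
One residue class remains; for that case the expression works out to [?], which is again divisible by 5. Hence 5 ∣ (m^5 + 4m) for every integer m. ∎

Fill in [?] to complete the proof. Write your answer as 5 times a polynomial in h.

Only m ≡ 1 (mod 5) is unaccounted for. Put m = 5h+1:
(5h+1)^5 + 4(5h+1) expands to 3125h^5 + 3125h^4 + 1250h^3 + 250h^2 + 45h + 5,
and factoring out 5 leaves 5(625h^5 + 625h^4 + 250h^3 + 50h^2 + 9h + 1).

5(625h^5 + 625h^4 + 250h^3 + 50h^2 + 9h + 1)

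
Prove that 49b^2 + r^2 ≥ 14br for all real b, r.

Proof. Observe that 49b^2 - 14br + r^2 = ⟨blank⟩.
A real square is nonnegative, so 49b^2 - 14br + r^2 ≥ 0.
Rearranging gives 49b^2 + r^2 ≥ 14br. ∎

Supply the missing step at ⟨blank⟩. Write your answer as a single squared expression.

The leading and trailing coefficients are 7^2 and 1^2, and 14 = 2·7·1, so the trinomial is (7b - r)^2.
Hence 49b^2 - 14br + r^2 ≥ 0.

(7b - r)^2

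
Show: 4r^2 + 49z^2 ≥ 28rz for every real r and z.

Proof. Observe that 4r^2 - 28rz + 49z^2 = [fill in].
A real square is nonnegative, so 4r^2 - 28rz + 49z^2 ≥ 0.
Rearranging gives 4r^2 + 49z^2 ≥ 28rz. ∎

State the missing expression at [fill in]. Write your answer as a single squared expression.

(2r - 7z)^2

4r^2 - 28rz + 49z^2 is a perfect-square trinomial: the outer terms are (2r)^2 and (7z)^2, and the cross term is -2·2r·7z.
So 4r^2 - 28rz + 49z^2 = (2r - 7z)^2 ≥ 0.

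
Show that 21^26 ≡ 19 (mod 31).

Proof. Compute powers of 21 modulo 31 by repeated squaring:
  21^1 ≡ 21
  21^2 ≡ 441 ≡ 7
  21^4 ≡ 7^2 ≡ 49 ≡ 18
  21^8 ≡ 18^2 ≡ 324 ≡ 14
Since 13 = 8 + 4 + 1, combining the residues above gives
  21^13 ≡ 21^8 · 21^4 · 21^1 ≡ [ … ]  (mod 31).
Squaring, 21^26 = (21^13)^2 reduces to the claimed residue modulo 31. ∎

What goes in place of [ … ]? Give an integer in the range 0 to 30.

22

21^8 · 21^4 · 21^1 ≡ 14 · 18 · 21 = 5292.
5292 mod 31 = 22, so 21^13 ≡ 22 (mod 31).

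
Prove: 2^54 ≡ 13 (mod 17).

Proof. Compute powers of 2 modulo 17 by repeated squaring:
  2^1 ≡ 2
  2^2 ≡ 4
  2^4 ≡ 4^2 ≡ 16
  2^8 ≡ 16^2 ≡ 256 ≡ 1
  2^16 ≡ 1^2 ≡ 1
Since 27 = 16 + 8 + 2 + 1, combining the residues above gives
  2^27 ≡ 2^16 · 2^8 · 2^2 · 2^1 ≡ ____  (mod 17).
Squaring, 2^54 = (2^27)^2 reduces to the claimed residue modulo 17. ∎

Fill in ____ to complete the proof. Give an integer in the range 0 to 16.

2^16 · 2^8 · 2^2 · 2^1 ≡ 1 · 1 · 4 · 2 = 8.
8 mod 17 = 8, so 2^27 ≡ 8 (mod 17).

8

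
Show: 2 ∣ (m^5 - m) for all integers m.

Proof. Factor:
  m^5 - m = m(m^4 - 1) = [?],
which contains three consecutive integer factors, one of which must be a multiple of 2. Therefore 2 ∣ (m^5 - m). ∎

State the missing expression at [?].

m^4 - 1 = (m^2 - 1)(m^2 + 1), and m^2 - 1 = (m-1)(m+1).
So m(m^4 - 1) = (m - 1)m(m + 1)(m^2 + 1).

(m - 1)m(m + 1)(m^2 + 1)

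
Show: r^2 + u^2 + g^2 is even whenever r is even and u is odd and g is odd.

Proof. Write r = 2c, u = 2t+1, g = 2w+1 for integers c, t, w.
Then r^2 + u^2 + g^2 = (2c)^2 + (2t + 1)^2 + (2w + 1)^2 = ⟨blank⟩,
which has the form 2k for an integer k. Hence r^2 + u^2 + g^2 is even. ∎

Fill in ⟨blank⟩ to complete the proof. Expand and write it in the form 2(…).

(2c)^2 + (2t + 1)^2 + (2w + 1)^2 = 4c^2 + 4t^2 + 4t + 4w^2 + 4w + 2
= 2(2c^2 + 2t^2 + 2t + 2w^2 + 2w + 1).
Since 2c^2 + 2t^2 + 2t + 2w^2 + 2w + 1 is an integer, the sum of squares is of the form 2k for an integer k.

2(2c^2 + 2t^2 + 2t + 2w^2 + 2w + 1)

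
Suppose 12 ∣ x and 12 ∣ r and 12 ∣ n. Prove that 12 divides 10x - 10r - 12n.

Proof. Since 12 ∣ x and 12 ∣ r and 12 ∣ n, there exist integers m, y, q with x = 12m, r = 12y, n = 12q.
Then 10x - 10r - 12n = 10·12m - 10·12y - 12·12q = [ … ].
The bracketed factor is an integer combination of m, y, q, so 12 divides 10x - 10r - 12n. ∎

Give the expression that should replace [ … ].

Each term has a factor of 12: 10·12m - 10·12y - 12·12q = 12·(10m - 12q - 10y).
Since 10m - 12q - 10y is an integer, 12 ∣ (10x - 10r - 12n).

12(10m - 12q - 10y)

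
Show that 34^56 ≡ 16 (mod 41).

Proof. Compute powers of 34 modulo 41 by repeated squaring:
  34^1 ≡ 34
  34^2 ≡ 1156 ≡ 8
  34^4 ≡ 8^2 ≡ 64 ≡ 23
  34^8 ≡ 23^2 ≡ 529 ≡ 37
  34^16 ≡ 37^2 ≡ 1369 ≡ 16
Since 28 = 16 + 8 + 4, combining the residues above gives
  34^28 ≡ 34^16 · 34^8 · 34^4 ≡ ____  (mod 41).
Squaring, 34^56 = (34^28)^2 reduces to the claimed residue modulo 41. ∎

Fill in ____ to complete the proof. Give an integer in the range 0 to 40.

34^16 · 34^8 · 34^4 ≡ 16 · 37 · 23 = 13616.
13616 mod 41 = 4, so 34^28 ≡ 4 (mod 41).

4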